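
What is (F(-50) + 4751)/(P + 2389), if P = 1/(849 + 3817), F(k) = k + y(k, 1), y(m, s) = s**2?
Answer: 21939532/11147075 ≈ 1.9682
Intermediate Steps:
F(k) = 1 + k (F(k) = k + 1**2 = k + 1 = 1 + k)
P = 1/4666 ≈ 0.00021432
(F(-50) + 4751)/(P + 2389) = ((1 - 50) + 4751)/(1/4666 + 2389) = (-49 + 4751)/(11147075/4666) = 4702*(4666/11147075) = 21939532/11147075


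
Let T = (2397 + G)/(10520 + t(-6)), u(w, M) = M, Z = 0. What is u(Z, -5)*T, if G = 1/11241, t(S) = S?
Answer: -67361695/59093937 ≈ -1.1399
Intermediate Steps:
G = 1/11241 ≈ 8.8960e-5
T = 13472339/59093937 (T = (2397 + 1/11241)/(10520 - 6) = (26944678/11241)/10514 = (26944678/11241)*(1/10514) = 13472339/59093937 ≈ 0.22798)
u(Z, -5)*T = -5*13472339/59093937 = -67361695/59093937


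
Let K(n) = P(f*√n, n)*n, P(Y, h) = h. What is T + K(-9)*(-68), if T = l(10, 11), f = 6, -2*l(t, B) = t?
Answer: -5513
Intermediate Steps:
l(t, B) = -t/2
T = -5 (T = -½*10 = -5)
K(n) = n² (K(n) = n*n = n²)
T + K(-9)*(-68) = -5 + (-9)²*(-68) = -5 + 81*(-68) = -5 - 5508 = -5513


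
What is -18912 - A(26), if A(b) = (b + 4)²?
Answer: -19812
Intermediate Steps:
A(b) = (4 + b)²
-18912 - A(26) = -18912 - (4 + 26)² = -18912 - 1*30² = -18912 - 1*900 = -18912 - 900 = -19812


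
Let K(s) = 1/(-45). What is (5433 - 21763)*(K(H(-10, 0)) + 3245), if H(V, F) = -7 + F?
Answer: -476914384/9 ≈ -5.2990e+7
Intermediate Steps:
K(s) = -1/45
(5433 - 21763)*(K(H(-10, 0)) + 3245) = (5433 - 21763)*(-1/45 + 3245) = -16330*146024/45 = -476914384/9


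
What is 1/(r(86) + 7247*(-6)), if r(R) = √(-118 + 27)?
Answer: -43482/1890684415 - I*√91/1890684415 ≈ -2.2998e-5 - 5.0455e-9*I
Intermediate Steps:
r(R) = I*√91 (r(R) = √(-91) = I*√91)
1/(r(86) + 7247*(-6)) = 1/(I*√91 + 7247*(-6)) = 1/(I*√91 - 43482) = 1/(-43482 + I*√91)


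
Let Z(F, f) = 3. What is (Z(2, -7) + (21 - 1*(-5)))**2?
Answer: 841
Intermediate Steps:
(Z(2, -7) + (21 - 1*(-5)))**2 = (3 + (21 - 1*(-5)))**2 = (3 + (21 + 5))**2 = (3 + 26)**2 = 29**2 = 841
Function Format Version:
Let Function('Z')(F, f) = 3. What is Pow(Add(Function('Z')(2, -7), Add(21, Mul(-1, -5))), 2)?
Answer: 841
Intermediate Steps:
Pow(Add(Function('Z')(2, -7), Add(21, Mul(-1, -5))), 2) = Pow(Add(3, Add(21, Mul(-1, -5))), 2) = Pow(Add(3, Add(21, 5)), 2) = Pow(Add(3, 26), 2) = Pow(29, 2) = 841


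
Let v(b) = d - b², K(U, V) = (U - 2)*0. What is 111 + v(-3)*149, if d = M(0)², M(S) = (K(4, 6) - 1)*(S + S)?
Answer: -1230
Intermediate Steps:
K(U, V) = 0 (K(U, V) = (-2 + U)*0 = 0)
M(S) = -2*S (M(S) = (0 - 1)*(S + S) = -2*S)
d = 0 (d = (-2*0)² = 0² = 0)
v(b) = -b² (v(b) = 0 - b² = -b²)
111 + v(-3)*149 = 111 - 1*(-3)²*149 = 111 - 1*9*149 = 111 - 9*149 = 111 - 1341 = -1230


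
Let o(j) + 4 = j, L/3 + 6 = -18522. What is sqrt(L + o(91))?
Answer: I*sqrt(55497) ≈ 235.58*I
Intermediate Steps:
L = -55584 (L = -18 + 3*(-18522) = -18 - 55566 = -55584)
o(j) = -4 + j
sqrt(L + o(91)) = sqrt(-55584 + (-4 + 91)) = sqrt(-55584 + 87) = sqrt(-55497) = I*sqrt(55497)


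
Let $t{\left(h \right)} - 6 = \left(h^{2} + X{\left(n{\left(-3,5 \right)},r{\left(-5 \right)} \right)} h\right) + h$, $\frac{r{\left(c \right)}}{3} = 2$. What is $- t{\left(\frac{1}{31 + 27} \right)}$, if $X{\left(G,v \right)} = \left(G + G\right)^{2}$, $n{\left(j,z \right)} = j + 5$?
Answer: $- \frac{21171}{3364} \approx -6.2934$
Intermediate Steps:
$r{\left(c \right)} = 6$ ($r{\left(c \right)} = 3 \cdot 2 = 6$)
$n{\left(j,z \right)} = 5 + j$
$X{\left(G,v \right)} = 4 G^{2}$ ($X{\left(G,v \right)} = \left(2 G\right)^{2} = 4 G^{2}$)
$t{\left(h \right)} = 6 + h^{2} + 17 h$ ($t{\left(h \right)} = 6 + \left(\left(h^{2} + 4 \left(5 - 3\right)^{2} h\right) + h\right) = 6 + \left(\left(h^{2} + 4 \cdot 2^{2} h\right) + h\right) = 6 + \left(\left(h^{2} + 4 \cdot 4 h\right) + h\right) = 6 + \left(\left(h^{2} + 16 h\right) + h\right) = 6 + \left(h^{2} + 17 h\right) = 6 + h^{2} + 17 h$)
$- t{\left(\frac{1}{31 + 27} \right)} = - (6 + \left(\frac{1}{31 + 27}\right)^{2} + \frac{17}{31 + 27}) = - (6 + \left(\frac{1}{58}\right)^{2} + \frac{17}{58}) = - (6 + \left(\frac{1}{58}\right)^{2} + 17 \cdot \frac{1}{58}) = - (6 + \frac{1}{3364} + \frac{17}{58}) = \left(-1\right) \frac{21171}{3364} = - \frac{21171}{3364}$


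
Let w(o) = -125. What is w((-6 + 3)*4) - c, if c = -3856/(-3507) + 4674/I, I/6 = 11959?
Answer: -5291372482/41940213 ≈ -126.16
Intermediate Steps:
I = 71754 (I = 6*11959 = 71754)
c = 48845857/41940213 (c = -3856/(-3507) + 4674/71754 = -3856*(-1/3507) + 4674*(1/71754) = 3856/3507 + 779/11959 = 48845857/41940213 ≈ 1.1647)
w((-6 + 3)*4) - c = -125 - 1*48845857/41940213 = -125 - 48845857/41940213 = -5291372482/41940213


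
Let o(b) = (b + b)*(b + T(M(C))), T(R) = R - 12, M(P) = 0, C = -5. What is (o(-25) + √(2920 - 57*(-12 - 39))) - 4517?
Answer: -2667 + √5827 ≈ -2590.7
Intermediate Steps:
T(R) = -12 + R
o(b) = 2*b*(-12 + b) (o(b) = (b + b)*(b + (-12 + 0)) = (2*b)*(b - 12) = (2*b)*(-12 + b) = 2*b*(-12 + b))
(o(-25) + √(2920 - 57*(-12 - 39))) - 4517 = (2*(-25)*(-12 - 25) + √(2920 - 57*(-12 - 39))) - 4517 = (2*(-25)*(-37) + √(2920 - 57*(-51))) - 4517 = (1850 + √(2920 + 2907)) - 4517 = (1850 + √5827) - 4517 = -2667 + √5827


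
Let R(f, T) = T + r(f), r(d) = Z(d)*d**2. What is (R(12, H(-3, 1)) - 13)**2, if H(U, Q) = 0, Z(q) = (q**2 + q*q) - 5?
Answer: 1659666121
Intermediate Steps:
Z(q) = -5 + 2*q**2 (Z(q) = (q**2 + q**2) - 5 = 2*q**2 - 5 = -5 + 2*q**2)
r(d) = d**2*(-5 + 2*d**2) (r(d) = (-5 + 2*d**2)*d**2 = d**2*(-5 + 2*d**2))
R(f, T) = T + f**2*(-5 + 2*f**2)
(R(12, H(-3, 1)) - 13)**2 = ((0 + 12**2*(-5 + 2*12**2)) - 13)**2 = ((0 + 144*(-5 + 2*144)) - 13)**2 = ((0 + 144*(-5 + 288)) - 13)**2 = ((0 + 144*283) - 13)**2 = ((0 + 40752) - 13)**2 = (40752 - 13)**2 = 40739**2 = 1659666121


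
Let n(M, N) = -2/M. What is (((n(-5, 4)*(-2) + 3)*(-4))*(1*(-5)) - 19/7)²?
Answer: 83521/49 ≈ 1704.5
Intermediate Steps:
(((n(-5, 4)*(-2) + 3)*(-4))*(1*(-5)) - 19/7)² = (((-2/(-5)*(-2) + 3)*(-4))*(1*(-5)) - 19/7)² = (((-2*(-⅕)*(-2) + 3)*(-4))*(-5) - 19*⅐)² = ((((⅖)*(-2) + 3)*(-4))*(-5) - 19/7)² = (((-⅘ + 3)*(-4))*(-5) - 19/7)² = (((11/5)*(-4))*(-5) - 19/7)² = (-44/5*(-5) - 19/7)² = (44 - 19/7)² = (289/7)² = 83521/49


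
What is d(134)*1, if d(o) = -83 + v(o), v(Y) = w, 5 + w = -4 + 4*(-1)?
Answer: -96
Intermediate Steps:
w = -13 (w = -5 + (-4 + 4*(-1)) = -5 + (-4 - 4) = -5 - 8 = -13)
v(Y) = -13
d(o) = -96 (d(o) = -83 - 13 = -96)
d(134)*1 = -96*1 = -96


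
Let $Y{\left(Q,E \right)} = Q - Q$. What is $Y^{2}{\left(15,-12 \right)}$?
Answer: $0$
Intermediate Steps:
$Y{\left(Q,E \right)} = 0$
$Y^{2}{\left(15,-12 \right)} = 0^{2} = 0$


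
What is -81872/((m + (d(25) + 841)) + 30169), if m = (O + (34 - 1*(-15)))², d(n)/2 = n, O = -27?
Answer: -10234/3943 ≈ -2.5955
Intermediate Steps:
d(n) = 2*n
m = 484 (m = (-27 + (34 - 1*(-15)))² = (-27 + (34 + 15))² = (-27 + 49)² = 22² = 484)
-81872/((m + (d(25) + 841)) + 30169) = -81872/((484 + (2*25 + 841)) + 30169) = -81872/((484 + (50 + 841)) + 30169) = -81872/((484 + 891) + 30169) = -81872/(1375 + 30169) = -81872/31544 = -1*10234/3943 = -10234/3943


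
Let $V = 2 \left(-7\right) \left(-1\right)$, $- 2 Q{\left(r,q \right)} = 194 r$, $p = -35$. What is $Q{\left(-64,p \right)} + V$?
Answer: $6222$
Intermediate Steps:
$Q{\left(r,q \right)} = - 97 r$ ($Q{\left(r,q \right)} = - \frac{194 r}{2} = - 97 r$)
$V = 14$ ($V = \left(-14\right) \left(-1\right) = 14$)
$Q{\left(-64,p \right)} + V = \left(-97\right) \left(-64\right) + 14 = 6208 + 14 = 6222$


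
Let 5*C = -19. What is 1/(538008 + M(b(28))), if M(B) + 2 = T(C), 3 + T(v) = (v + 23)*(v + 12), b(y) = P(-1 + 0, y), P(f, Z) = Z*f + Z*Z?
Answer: 25/13454011 ≈ 1.8582e-6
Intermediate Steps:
P(f, Z) = Z² + Z*f (P(f, Z) = Z*f + Z² = Z² + Z*f)
C = -19/5 (C = (⅕)*(-19) = -19/5 ≈ -3.8000)
b(y) = y*(-1 + y) (b(y) = y*(y + (-1 + 0)) = y*(y - 1) = y*(-1 + y))
T(v) = -3 + (12 + v)*(23 + v) (T(v) = -3 + (v + 23)*(v + 12) = -3 + (23 + v)*(12 + v) = -3 + (12 + v)*(23 + v))
M(B) = 3811/25 (M(B) = -2 + (273 + (-19/5)² + 35*(-19/5)) = -2 + (273 + 361/25 - 133) = -2 + 3861/25 = 3811/25)
1/(538008 + M(b(28))) = 1/(538008 + 3811/25) = 1/(13454011/25) = 25/13454011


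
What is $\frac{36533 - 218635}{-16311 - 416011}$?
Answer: $\frac{91051}{216161} \approx 0.42122$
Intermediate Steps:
$\frac{36533 - 218635}{-16311 - 416011} = - \frac{182102}{-432322} = \left(-182102\right) \left(- \frac{1}{432322}\right) = \frac{91051}{216161}$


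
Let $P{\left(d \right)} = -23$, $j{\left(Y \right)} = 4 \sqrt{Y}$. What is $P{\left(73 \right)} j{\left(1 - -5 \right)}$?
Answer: $- 92 \sqrt{6} \approx -225.35$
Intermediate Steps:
$P{\left(73 \right)} j{\left(1 - -5 \right)} = - 23 \cdot 4 \sqrt{1 - -5} = - 23 \cdot 4 \sqrt{1 + 5} = - 23 \cdot 4 \sqrt{6} = - 92 \sqrt{6}$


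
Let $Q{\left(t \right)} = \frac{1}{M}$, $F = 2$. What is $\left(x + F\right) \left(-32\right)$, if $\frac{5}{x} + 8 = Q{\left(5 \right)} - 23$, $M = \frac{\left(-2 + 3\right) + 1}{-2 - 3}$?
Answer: $- \frac{3968}{67} \approx -59.224$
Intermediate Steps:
$M = - \frac{2}{5}$ ($M = \frac{1 + 1}{-5} = 2 \left(- \frac{1}{5}\right) = - \frac{2}{5} \approx -0.4$)
$Q{\left(t \right)} = - \frac{5}{2}$ ($Q{\left(t \right)} = \frac{1}{- \frac{2}{5}} = - \frac{5}{2}$)
$x = - \frac{10}{67}$ ($x = \frac{5}{-8 - \frac{51}{2}} = \frac{5}{- \frac{67}{2}} = 5 \left(- \frac{2}{67}\right) = - \frac{10}{67} \approx -0.14925$)
$\left(x + F\right) \left(-32\right) = \left(- \frac{10}{67} + 2\right) \left(-32\right) = \frac{124}{67} \left(-32\right) = - \frac{3968}{67}$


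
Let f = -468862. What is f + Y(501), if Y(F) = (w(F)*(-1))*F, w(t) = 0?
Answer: -468862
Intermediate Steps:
Y(F) = 0 (Y(F) = (0*(-1))*F = 0*F = 0)
f + Y(501) = -468862 + 0 = -468862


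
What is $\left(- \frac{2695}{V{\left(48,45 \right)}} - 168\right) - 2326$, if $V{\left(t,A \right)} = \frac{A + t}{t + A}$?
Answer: $-5189$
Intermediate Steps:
$V{\left(t,A \right)} = 1$ ($V{\left(t,A \right)} = \frac{A + t}{A + t} = 1$)
$\left(- \frac{2695}{V{\left(48,45 \right)}} - 168\right) - 2326 = \left(- \frac{2695}{1} - 168\right) - 2326 = \left(\left(-2695\right) 1 + \left(-716 + 548\right)\right) - 2326 = \left(-2695 - 168\right) - 2326 = -2863 - 2326 = -5189$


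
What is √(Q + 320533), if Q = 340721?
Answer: √661254 ≈ 813.17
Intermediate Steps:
√(Q + 320533) = √(340721 + 320533) = √661254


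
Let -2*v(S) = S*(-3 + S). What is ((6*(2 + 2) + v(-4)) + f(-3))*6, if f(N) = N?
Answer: 42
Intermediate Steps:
v(S) = -S*(-3 + S)/2
((6*(2 + 2) + v(-4)) + f(-3))*6 = ((6*(2 + 2) + (1/2)*(-4)*(3 - 1*(-4))) - 3)*6 = ((6*4 + (1/2)*(-4)*(3 + 4)) - 3)*6 = ((24 + (1/2)*(-4)*7) - 3)*6 = ((24 - 14) - 3)*6 = (10 - 3)*6 = 7*6 = 42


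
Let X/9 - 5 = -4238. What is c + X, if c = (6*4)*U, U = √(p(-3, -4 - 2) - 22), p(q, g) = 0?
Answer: -38097 + 24*I*√22 ≈ -38097.0 + 112.57*I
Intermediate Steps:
X = -38097 (X = 45 + 9*(-4238) = 45 - 38142 = -38097)
U = I*√22 (U = √(0 - 22) = √(-22) = I*√22 ≈ 4.6904*I)
c = 24*I*√22 (c = (6*4)*(I*√22) = 24*(I*√22) = 24*I*√22 ≈ 112.57*I)
c + X = 24*I*√22 - 38097 = -38097 + 24*I*√22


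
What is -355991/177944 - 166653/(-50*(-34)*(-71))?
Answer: -3328303067/5369460200 ≈ -0.61986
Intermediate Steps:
-355991/177944 - 166653/(-50*(-34)*(-71)) = -355991*1/177944 - 166653/(1700*(-71)) = -355991/177944 - 166653/(-120700) = -355991/177944 - 166653*(-1/120700) = -355991/177944 + 166653/120700 = -3328303067/5369460200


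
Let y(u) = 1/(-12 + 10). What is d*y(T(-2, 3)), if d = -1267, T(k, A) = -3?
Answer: 1267/2 ≈ 633.50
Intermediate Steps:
y(u) = -1/2 (y(u) = 1/(-2) = -1/2)
d*y(T(-2, 3)) = -1267*(-1/2) = 1267/2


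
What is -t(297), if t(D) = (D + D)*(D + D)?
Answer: -352836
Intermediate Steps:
t(D) = 4*D² (t(D) = (2*D)*(2*D) = 4*D²)
-t(297) = -4*297² = -4*88209 = -1*352836 = -352836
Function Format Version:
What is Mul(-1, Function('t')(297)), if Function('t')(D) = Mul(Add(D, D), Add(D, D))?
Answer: -352836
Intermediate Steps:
Function('t')(D) = Mul(4, Pow(D, 2)) (Function('t')(D) = Mul(Mul(2, D), Mul(2, D)) = Mul(4, Pow(D, 2)))
Mul(-1, Function('t')(297)) = Mul(-1, Mul(4, Pow(297, 2))) = Mul(-1, Mul(4, 88209)) = Mul(-1, 352836) = -352836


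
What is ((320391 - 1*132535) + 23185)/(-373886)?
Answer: -211041/373886 ≈ -0.56445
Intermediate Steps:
((320391 - 1*132535) + 23185)/(-373886) = ((320391 - 132535) + 23185)*(-1/373886) = (187856 + 23185)*(-1/373886) = 211041*(-1/373886) = -211041/373886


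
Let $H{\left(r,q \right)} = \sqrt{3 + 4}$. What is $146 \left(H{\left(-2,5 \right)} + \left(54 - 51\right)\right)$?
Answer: $438 + 146 \sqrt{7} \approx 824.28$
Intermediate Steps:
$H{\left(r,q \right)} = \sqrt{7}$
$146 \left(H{\left(-2,5 \right)} + \left(54 - 51\right)\right) = 146 \left(\sqrt{7} + \left(54 - 51\right)\right) = 146 \left(\sqrt{7} + 3\right) = 146 \left(3 + \sqrt{7}\right) = 438 + 146 \sqrt{7}$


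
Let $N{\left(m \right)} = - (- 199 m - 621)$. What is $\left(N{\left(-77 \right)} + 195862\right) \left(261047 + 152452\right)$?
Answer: $74909478840$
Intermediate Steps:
$N{\left(m \right)} = 621 + 199 m$ ($N{\left(m \right)} = - (-621 - 199 m) = 621 + 199 m$)
$\left(N{\left(-77 \right)} + 195862\right) \left(261047 + 152452\right) = \left(\left(621 + 199 \left(-77\right)\right) + 195862\right) \left(261047 + 152452\right) = \left(\left(621 - 15323\right) + 195862\right) 413499 = \left(-14702 + 195862\right) 413499 = 181160 \cdot 413499 = 74909478840$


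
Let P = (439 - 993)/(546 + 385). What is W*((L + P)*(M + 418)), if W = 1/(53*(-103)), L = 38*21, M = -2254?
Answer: 1363017024/5082329 ≈ 268.19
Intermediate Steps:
L = 798
P = -554/931 ≈ -0.59506
W = -1/5459 (W = (1/53)*(-1/103) = -1/5459 ≈ -0.00018318)
W*((L + P)*(M + 418)) = -(798 - 554/931)*(-2254 + 418)/5459 = -742384*(-1836)/5082329 = -1/5459*(-1363017024/931) = 1363017024/5082329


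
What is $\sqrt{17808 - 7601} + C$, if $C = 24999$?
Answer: $24999 + \sqrt{10207} \approx 25100.0$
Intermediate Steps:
$\sqrt{17808 - 7601} + C = \sqrt{17808 - 7601} + 24999 = \sqrt{10207} + 24999 = 24999 + \sqrt{10207}$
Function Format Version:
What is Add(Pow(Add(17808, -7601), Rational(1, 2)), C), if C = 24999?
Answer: Add(24999, Pow(10207, Rational(1, 2))) ≈ 25100.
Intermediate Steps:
Add(Pow(Add(17808, -7601), Rational(1, 2)), C) = Add(Pow(Add(17808, -7601), Rational(1, 2)), 24999) = Add(Pow(10207, Rational(1, 2)), 24999) = Add(24999, Pow(10207, Rational(1, 2)))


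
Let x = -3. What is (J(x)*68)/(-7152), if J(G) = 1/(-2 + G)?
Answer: 17/8940 ≈ 0.0019016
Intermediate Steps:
(J(x)*68)/(-7152) = (68/(-2 - 3))/(-7152) = (68/(-5))*(-1/7152) = -1/5*68*(-1/7152) = -68/5*(-1/7152) = 17/8940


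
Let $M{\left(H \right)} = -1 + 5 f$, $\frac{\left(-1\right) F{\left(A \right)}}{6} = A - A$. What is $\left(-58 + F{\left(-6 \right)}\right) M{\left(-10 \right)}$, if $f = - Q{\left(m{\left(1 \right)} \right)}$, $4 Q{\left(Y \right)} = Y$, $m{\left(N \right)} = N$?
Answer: $\frac{261}{2} \approx 130.5$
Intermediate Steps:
$F{\left(A \right)} = 0$ ($F{\left(A \right)} = - 6 \left(A - A\right) = \left(-6\right) 0 = 0$)
$Q{\left(Y \right)} = \frac{Y}{4}$
$f = - \frac{1}{4} \approx -0.25$
$M{\left(H \right)} = - \frac{9}{4}$ ($M{\left(H \right)} = -1 + 5 \left(- \frac{1}{4}\right) = -1 - \frac{5}{4} = - \frac{9}{4}$)
$\left(-58 + F{\left(-6 \right)}\right) M{\left(-10 \right)} = \left(-58 + 0\right) \left(- \frac{9}{4}\right) = \left(-58\right) \left(- \frac{9}{4}\right) = \frac{261}{2}$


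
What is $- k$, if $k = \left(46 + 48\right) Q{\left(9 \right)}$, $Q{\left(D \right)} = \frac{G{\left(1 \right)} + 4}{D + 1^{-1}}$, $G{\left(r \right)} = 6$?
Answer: $-94$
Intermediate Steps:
$Q{\left(D \right)} = \frac{10}{1 + D}$ ($Q{\left(D \right)} = \frac{6 + 4}{D + 1^{-1}} = \frac{10}{D + 1} = \frac{10}{1 + D}$)
$k = 94$ ($k = \left(46 + 48\right) \frac{10}{1 + 9} = 94 \cdot \frac{10}{10} = 94 \cdot 10 \cdot \frac{1}{10} = 94 \cdot 1 = 94$)
$- k = \left(-1\right) 94 = -94$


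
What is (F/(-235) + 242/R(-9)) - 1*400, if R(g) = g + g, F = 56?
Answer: -874939/2115 ≈ -413.68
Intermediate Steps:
R(g) = 2*g
(F/(-235) + 242/R(-9)) - 1*400 = (56/(-235) + 242/((2*(-9)))) - 1*400 = (56*(-1/235) + 242/(-18)) - 400 = (-56/235 + 242*(-1/18)) - 400 = (-56/235 - 121/9) - 400 = -28939/2115 - 400 = -874939/2115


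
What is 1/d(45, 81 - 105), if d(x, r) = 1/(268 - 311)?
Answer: -43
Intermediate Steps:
d(x, r) = -1/43 (d(x, r) = 1/(-43) = -1/43)
1/d(45, 81 - 105) = 1/(-1/43) = -43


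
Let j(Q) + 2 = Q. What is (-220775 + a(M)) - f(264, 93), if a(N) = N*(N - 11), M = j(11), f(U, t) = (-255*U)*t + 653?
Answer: 6039314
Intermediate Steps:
f(U, t) = 653 - 255*U*t (f(U, t) = -255*U*t + 653 = 653 - 255*U*t)
j(Q) = -2 + Q
M = 9 (M = -2 + 11 = 9)
a(N) = N*(-11 + N)
(-220775 + a(M)) - f(264, 93) = (-220775 + 9*(-11 + 9)) - (653 - 255*264*93) = (-220775 + 9*(-2)) - (653 - 6260760) = (-220775 - 18) - 1*(-6260107) = -220793 + 6260107 = 6039314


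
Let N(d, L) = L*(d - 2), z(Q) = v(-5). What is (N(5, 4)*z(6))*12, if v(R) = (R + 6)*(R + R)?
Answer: -1440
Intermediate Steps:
v(R) = 2*R*(6 + R) (v(R) = (6 + R)*(2*R) = 2*R*(6 + R))
z(Q) = -10 (z(Q) = 2*(-5)*(6 - 5) = 2*(-5)*1 = -10)
N(d, L) = L*(-2 + d)
(N(5, 4)*z(6))*12 = ((4*(-2 + 5))*(-10))*12 = ((4*3)*(-10))*12 = (12*(-10))*12 = -120*12 = -1440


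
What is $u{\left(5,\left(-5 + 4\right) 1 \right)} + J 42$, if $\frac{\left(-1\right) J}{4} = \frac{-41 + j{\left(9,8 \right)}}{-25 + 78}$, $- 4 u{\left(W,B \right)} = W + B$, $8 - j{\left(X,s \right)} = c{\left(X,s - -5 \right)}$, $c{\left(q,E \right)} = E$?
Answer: $\frac{7675}{53} \approx 144.81$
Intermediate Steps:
$j{\left(X,s \right)} = 3 - s$ ($j{\left(X,s \right)} = 8 - \left(s - -5\right) = 8 - \left(s + 5\right) = 8 - \left(5 + s\right) = 3 - s$)
$u{\left(W,B \right)} = - \frac{B}{4} - \frac{W}{4}$ ($u{\left(W,B \right)} = - \frac{W + B}{4} = - \frac{B + W}{4} = - \frac{B}{4} - \frac{W}{4}$)
$J = \frac{184}{53}$ ($J = - 4 \frac{-41 + \left(3 - 8\right)}{-25 + 78} = - 4 \frac{-41 + \left(3 - 8\right)}{53} = - 4 \left(-41 - 5\right) \frac{1}{53} = - 4 \left(\left(-46\right) \frac{1}{53}\right) = \left(-4\right) \left(- \frac{46}{53}\right) = \frac{184}{53} \approx 3.4717$)
$u{\left(5,\left(-5 + 4\right) 1 \right)} + J 42 = \left(- \frac{\left(-5 + 4\right) 1}{4} - \frac{5}{4}\right) + \frac{184}{53} \cdot 42 = \left(- \frac{\left(-1\right) 1}{4} - \frac{5}{4}\right) + \frac{7728}{53} = \left(\left(- \frac{1}{4}\right) \left(-1\right) - \frac{5}{4}\right) + \frac{7728}{53} = \left(\frac{1}{4} - \frac{5}{4}\right) + \frac{7728}{53} = -1 + \frac{7728}{53} = \frac{7675}{53}$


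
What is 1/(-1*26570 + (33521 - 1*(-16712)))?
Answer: 1/23663 ≈ 4.2260e-5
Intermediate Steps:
1/(-1*26570 + (33521 - 1*(-16712))) = 1/(-26570 + (33521 + 16712)) = 1/(-26570 + 50233) = 1/23663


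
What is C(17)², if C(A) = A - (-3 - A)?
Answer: 1369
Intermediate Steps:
C(A) = 3 + 2*A (C(A) = A + (3 + A) = 3 + 2*A)
C(17)² = (3 + 2*17)² = (3 + 34)² = 37² = 1369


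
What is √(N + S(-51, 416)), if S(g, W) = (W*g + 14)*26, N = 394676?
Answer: 4*I*√9786 ≈ 395.7*I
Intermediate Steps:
S(g, W) = 364 + 26*W*g (S(g, W) = (14 + W*g)*26 = 364 + 26*W*g)
√(N + S(-51, 416)) = √(394676 + (364 + 26*416*(-51))) = √(394676 + (364 - 551616)) = √(394676 - 551252) = √(-156576) = 4*I*√9786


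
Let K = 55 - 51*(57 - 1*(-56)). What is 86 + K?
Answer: -5622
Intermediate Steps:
K = -5708 (K = 55 - 51*(57 + 56) = 55 - 51*113 = 55 - 5763 = -5708)
86 + K = 86 - 5708 = -5622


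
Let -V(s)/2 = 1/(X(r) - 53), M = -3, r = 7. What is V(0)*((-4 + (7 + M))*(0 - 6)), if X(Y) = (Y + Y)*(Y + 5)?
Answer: 0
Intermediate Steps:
X(Y) = 2*Y*(5 + Y) (X(Y) = (2*Y)*(5 + Y) = 2*Y*(5 + Y))
V(s) = -2/115 (V(s) = -2/(2*7*(5 + 7) - 53) = -2/(2*7*12 - 53) = -2/(168 - 53) = -2/115)
V(0)*((-4 + (7 + M))*(0 - 6)) = -2*(-4 + (7 - 3))*(0 - 6)/115 = -2*(-4 + 4)*(-6)/115 = -0*(-6) = -2/115*0 = 0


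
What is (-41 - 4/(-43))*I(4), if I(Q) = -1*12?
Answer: 21108/43 ≈ 490.88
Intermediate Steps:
I(Q) = -12
(-41 - 4/(-43))*I(4) = (-41 - 4/(-43))*(-12) = (-41 - 4*(-1/43))*(-12) = (-41 + 4/43)*(-12) = -1759/43*(-12) = 21108/43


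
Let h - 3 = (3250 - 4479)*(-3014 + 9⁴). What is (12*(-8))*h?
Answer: 418488960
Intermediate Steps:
h = -4359260 (h = 3 + (3250 - 4479)*(-3014 + 9⁴) = 3 - 1229*(-3014 + 6561) = 3 - 1229*3547 = 3 - 4359263 = -4359260)
(12*(-8))*h = (12*(-8))*(-4359260) = -96*(-4359260) = 418488960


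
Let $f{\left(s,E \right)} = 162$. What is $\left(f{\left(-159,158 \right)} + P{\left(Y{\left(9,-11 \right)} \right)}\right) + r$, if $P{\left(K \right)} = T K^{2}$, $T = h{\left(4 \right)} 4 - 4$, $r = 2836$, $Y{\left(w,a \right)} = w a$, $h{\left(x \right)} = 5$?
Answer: $159814$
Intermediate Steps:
$Y{\left(w,a \right)} = a w$
$T = 16$ ($T = 5 \cdot 4 - 4 = 20 - 4 = 16$)
$P{\left(K \right)} = 16 K^{2}$
$\left(f{\left(-159,158 \right)} + P{\left(Y{\left(9,-11 \right)} \right)}\right) + r = \left(162 + 16 \left(\left(-11\right) 9\right)^{2}\right) + 2836 = \left(162 + 16 \left(-99\right)^{2}\right) + 2836 = \left(162 + 16 \cdot 9801\right) + 2836 = \left(162 + 156816\right) + 2836 = 156978 + 2836 = 159814$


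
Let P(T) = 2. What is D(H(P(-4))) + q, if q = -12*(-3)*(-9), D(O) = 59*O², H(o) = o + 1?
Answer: 207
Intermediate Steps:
H(o) = 1 + o
q = -324 (q = 36*(-9) = -324)
D(H(P(-4))) + q = 59*(1 + 2)² - 324 = 59*3² - 324 = 59*9 - 324 = 531 - 324 = 207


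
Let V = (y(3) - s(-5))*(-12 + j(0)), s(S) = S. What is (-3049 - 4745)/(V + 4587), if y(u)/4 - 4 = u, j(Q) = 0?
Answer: -2598/1397 ≈ -1.8597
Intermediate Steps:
y(u) = 16 + 4*u
V = -396 (V = ((16 + 4*3) - 1*(-5))*(-12 + 0) = ((16 + 12) + 5)*(-12) = (28 + 5)*(-12) = 33*(-12) = -396)
(-3049 - 4745)/(V + 4587) = (-3049 - 4745)/(-396 + 4587) = -7794/4191 = -7794*1/4191 = -2598/1397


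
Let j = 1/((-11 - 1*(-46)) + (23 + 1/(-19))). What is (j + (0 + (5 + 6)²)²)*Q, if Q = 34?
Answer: 548071840/1101 ≈ 4.9779e+5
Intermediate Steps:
j = 19/1101 (j = 1/((-11 + 46) + (23 - 1/19)) = 1/(35 + 436/19) = 1/(1101/19) = 19/1101 ≈ 0.017257)
(j + (0 + (5 + 6)²)²)*Q = (19/1101 + (0 + (5 + 6)²)²)*34 = (19/1101 + (0 + 11²)²)*34 = (19/1101 + (0 + 121)²)*34 = (19/1101 + 121²)*34 = (19/1101 + 14641)*34 = (16119760/1101)*34 = 548071840/1101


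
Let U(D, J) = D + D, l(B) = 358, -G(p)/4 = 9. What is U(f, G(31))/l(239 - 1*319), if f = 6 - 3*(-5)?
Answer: 21/179 ≈ 0.11732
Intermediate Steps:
G(p) = -36 (G(p) = -4*9 = -36)
f = 21 (f = 6 + 15 = 21)
U(D, J) = 2*D
U(f, G(31))/l(239 - 1*319) = (2*21)/358 = 42*(1/358) = 21/179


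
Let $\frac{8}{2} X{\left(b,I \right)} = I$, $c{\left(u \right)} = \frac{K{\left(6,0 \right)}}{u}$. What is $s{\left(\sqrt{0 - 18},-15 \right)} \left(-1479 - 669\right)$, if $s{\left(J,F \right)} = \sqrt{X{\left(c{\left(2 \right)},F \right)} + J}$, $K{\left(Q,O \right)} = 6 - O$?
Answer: $- 1074 \sqrt{-15 + 12 i \sqrt{2}} \approx -2100.4 - 4659.8 i$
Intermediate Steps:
$c{\left(u \right)} = \frac{6}{u}$ ($c{\left(u \right)} = \frac{6 - 0}{u} = \frac{6 + 0}{u} = \frac{6}{u}$)
$X{\left(b,I \right)} = \frac{I}{4}$
$s{\left(J,F \right)} = \sqrt{J + \frac{F}{4}}$ ($s{\left(J,F \right)} = \sqrt{\frac{F}{4} + J} = \sqrt{J + \frac{F}{4}}$)
$s{\left(\sqrt{0 - 18},-15 \right)} \left(-1479 - 669\right) = \frac{\sqrt{-15 + 4 \sqrt{0 - 18}}}{2} \left(-1479 - 669\right) = \frac{\sqrt{-15 + 4 \sqrt{-18}}}{2} \left(-2148\right) = \frac{\sqrt{-15 + 4 \cdot 3 i \sqrt{2}}}{2} \left(-2148\right) = \frac{\sqrt{-15 + 12 i \sqrt{2}}}{2} \left(-2148\right) = - 1074 \sqrt{-15 + 12 i \sqrt{2}}$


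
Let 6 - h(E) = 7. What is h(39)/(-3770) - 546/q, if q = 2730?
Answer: -753/3770 ≈ -0.19973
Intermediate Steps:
h(E) = -1 (h(E) = 6 - 1*7 = 6 - 7 = -1)
h(39)/(-3770) - 546/q = -1/(-3770) - 546/2730 = -1*(-1/3770) - 546*1/2730 = 1/3770 - ⅕ = -753/3770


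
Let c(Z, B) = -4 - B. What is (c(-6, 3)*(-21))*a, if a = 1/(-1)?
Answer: -147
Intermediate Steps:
a = -1
(c(-6, 3)*(-21))*a = ((-4 - 1*3)*(-21))*(-1) = ((-4 - 3)*(-21))*(-1) = -7*(-21)*(-1) = 147*(-1) = -147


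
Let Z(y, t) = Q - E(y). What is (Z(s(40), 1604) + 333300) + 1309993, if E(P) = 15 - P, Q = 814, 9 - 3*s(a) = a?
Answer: 4932245/3 ≈ 1.6441e+6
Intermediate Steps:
s(a) = 3 - a/3
Z(y, t) = 799 + y (Z(y, t) = 814 - (15 - y) = 814 + (-15 + y) = 799 + y)
(Z(s(40), 1604) + 333300) + 1309993 = ((799 + (3 - ⅓*40)) + 333300) + 1309993 = ((799 + (3 - 40/3)) + 333300) + 1309993 = ((799 - 31/3) + 333300) + 1309993 = (2366/3 + 333300) + 1309993 = 1002266/3 + 1309993 = 4932245/3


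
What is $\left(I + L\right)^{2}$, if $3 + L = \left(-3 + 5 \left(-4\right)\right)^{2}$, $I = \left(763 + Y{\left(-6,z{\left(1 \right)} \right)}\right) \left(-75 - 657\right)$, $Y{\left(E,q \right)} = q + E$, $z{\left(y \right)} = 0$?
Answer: $306470745604$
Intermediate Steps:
$Y{\left(E,q \right)} = E + q$
$I = -554124$ ($I = \left(763 + \left(-6 + 0\right)\right) \left(-75 - 657\right) = \left(763 - 6\right) \left(-732\right) = 757 \left(-732\right) = -554124$)
$L = 526$ ($L = -3 + \left(-3 + 5 \left(-4\right)\right)^{2} = -3 + \left(-3 - 20\right)^{2} = -3 + \left(-23\right)^{2} = -3 + 529 = 526$)
$\left(I + L\right)^{2} = \left(-554124 + 526\right)^{2} = \left(-553598\right)^{2} = 306470745604$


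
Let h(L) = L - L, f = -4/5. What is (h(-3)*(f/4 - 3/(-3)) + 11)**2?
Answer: 121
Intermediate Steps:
f = -4/5 (f = -4*1/5 = -4/5 ≈ -0.80000)
h(L) = 0
(h(-3)*(f/4 - 3/(-3)) + 11)**2 = (0*(-4/5/4 - 3/(-3)) + 11)**2 = (0*(-4/5*1/4 - 3*(-1/3)) + 11)**2 = (0*(-1/5 + 1) + 11)**2 = (0*(4/5) + 11)**2 = (0 + 11)**2 = 11**2 = 121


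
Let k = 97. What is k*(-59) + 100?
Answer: -5623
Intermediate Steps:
k*(-59) + 100 = 97*(-59) + 100 = -5723 + 100 = -5623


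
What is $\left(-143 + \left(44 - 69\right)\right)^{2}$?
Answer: $28224$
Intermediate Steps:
$\left(-143 + \left(44 - 69\right)\right)^{2} = \left(-143 - 25\right)^{2} = \left(-168\right)^{2} = 28224$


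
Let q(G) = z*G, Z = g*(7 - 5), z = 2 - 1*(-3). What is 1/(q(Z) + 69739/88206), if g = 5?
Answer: 88206/4480039 ≈ 0.019689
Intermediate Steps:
z = 5 (z = 2 + 3 = 5)
Z = 10 (Z = 5*(7 - 5) = 5*2 = 10)
q(G) = 5*G
1/(q(Z) + 69739/88206) = 1/(5*10 + 69739/88206) = 1/(50 + 69739*(1/88206)) = 1/(50 + 69739/88206) = 1/(4480039/88206) = 88206/4480039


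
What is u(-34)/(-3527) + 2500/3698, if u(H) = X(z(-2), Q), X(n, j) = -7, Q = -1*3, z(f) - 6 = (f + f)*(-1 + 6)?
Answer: 4421693/6521423 ≈ 0.67803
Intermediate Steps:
z(f) = 6 + 10*f (z(f) = 6 + (f + f)*(-1 + 6) = 6 + (2*f)*5 = 6 + 10*f)
Q = -3
u(H) = -7
u(-34)/(-3527) + 2500/3698 = -7/(-3527) + 2500/3698 = -7*(-1/3527) + 2500*(1/3698) = 7/3527 + 1250/1849 = 4421693/6521423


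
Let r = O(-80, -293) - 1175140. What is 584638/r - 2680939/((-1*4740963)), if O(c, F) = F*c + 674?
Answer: 157041683510/2728485839019 ≈ 0.057556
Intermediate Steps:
O(c, F) = 674 + F*c
r = -1151026 (r = (674 - 293*(-80)) - 1175140 = (674 + 23440) - 1175140 = 24114 - 1175140 = -1151026)
584638/r - 2680939/((-1*4740963)) = 584638/(-1151026) - 2680939/((-1*4740963)) = 584638*(-1/1151026) - 2680939/(-4740963) = -292319/575513 - 2680939*(-1/4740963) = -292319/575513 + 2680939/4740963 = 157041683510/2728485839019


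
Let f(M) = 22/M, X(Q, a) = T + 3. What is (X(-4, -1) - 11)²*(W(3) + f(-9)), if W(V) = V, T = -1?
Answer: 45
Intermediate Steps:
X(Q, a) = 2 (X(Q, a) = -1 + 3 = 2)
(X(-4, -1) - 11)²*(W(3) + f(-9)) = (2 - 11)²*(3 + 22/(-9)) = (-9)²*(3 + 22*(-⅑)) = 81*(3 - 22/9) = 81*(5/9) = 45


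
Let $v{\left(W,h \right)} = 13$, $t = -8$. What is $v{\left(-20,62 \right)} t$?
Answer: $-104$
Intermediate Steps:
$v{\left(-20,62 \right)} t = 13 \left(-8\right) = -104$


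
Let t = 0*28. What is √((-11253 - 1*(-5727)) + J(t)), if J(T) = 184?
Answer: I*√5342 ≈ 73.089*I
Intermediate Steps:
t = 0
√((-11253 - 1*(-5727)) + J(t)) = √((-11253 - 1*(-5727)) + 184) = √((-11253 + 5727) + 184) = √(-5526 + 184) = √(-5342) = I*√5342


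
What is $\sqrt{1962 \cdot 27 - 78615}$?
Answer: $3 i \sqrt{2849} \approx 160.13 i$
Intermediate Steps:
$\sqrt{1962 \cdot 27 - 78615} = \sqrt{52974 - 78615} = \sqrt{-25641} = 3 i \sqrt{2849}$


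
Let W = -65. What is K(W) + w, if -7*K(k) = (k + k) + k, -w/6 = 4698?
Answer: -197121/7 ≈ -28160.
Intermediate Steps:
w = -28188 (w = -6*4698 = -28188)
K(k) = -3*k/7 (K(k) = -((k + k) + k)/7 = -(2*k + k)/7 = -3*k/7)
K(W) + w = -3/7*(-65) - 28188 = 195/7 - 28188 = -197121/7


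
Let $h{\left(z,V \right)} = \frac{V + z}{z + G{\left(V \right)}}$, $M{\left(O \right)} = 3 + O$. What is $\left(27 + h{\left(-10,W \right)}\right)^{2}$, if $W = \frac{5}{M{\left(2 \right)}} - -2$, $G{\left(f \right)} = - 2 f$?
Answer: $\frac{192721}{256} \approx 752.82$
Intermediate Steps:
$W = 3$ ($W = \frac{5}{3 + 2} - -2 = \frac{5}{5} + 2 = 5 \cdot \frac{1}{5} + 2 = 1 + 2 = 3$)
$h{\left(z,V \right)} = \frac{V + z}{z - 2 V}$
$\left(27 + h{\left(-10,W \right)}\right)^{2} = \left(27 + \frac{3 - 10}{-10 - 6}\right)^{2} = \left(27 + \frac{1}{-10 - 6} \left(-7\right)\right)^{2} = \left(27 + \frac{1}{-16} \left(-7\right)\right)^{2} = \left(27 - - \frac{7}{16}\right)^{2} = \left(27 + \frac{7}{16}\right)^{2} = \left(\frac{439}{16}\right)^{2} = \frac{192721}{256}$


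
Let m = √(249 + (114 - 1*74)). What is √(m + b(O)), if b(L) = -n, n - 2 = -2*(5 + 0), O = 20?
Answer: 5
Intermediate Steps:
m = 17 (m = √(249 + (114 - 74)) = √(249 + 40) = √289 = 17)
n = -8 (n = 2 - 2*(5 + 0) = 2 - 2*5 = 2 - 10 = -8)
b(L) = 8 (b(L) = -1*(-8) = 8)
√(m + b(O)) = √(17 + 8) = √25 = 5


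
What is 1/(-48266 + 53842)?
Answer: 1/5576 ≈ 0.00017934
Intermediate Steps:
1/(-48266 + 53842) = 1/5576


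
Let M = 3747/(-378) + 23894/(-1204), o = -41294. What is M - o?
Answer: 111784831/2709 ≈ 41264.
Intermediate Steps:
M = -80615/2709 (M = 3747*(-1/378) + 23894*(-1/1204) = -1249/126 - 11947/602 = -80615/2709 ≈ -29.758)
M - o = -80615/2709 - 1*(-41294) = -80615/2709 + 41294 = 111784831/2709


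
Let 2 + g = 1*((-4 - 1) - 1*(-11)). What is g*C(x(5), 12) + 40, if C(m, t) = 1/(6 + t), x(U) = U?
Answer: 362/9 ≈ 40.222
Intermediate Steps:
g = 4 (g = -2 + 1*((-4 - 1) - 1*(-11)) = -2 + 1*(-5 + 11) = -2 + 1*6 = -2 + 6 = 4)
g*C(x(5), 12) + 40 = 4/(6 + 12) + 40 = 4/18 + 40 = 4*(1/18) + 40 = 2/9 + 40 = 362/9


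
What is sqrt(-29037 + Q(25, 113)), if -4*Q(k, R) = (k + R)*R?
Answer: 3*I*sqrt(14638)/2 ≈ 181.48*I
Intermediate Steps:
Q(k, R) = -R*(R + k)/4 (Q(k, R) = -(k + R)*R/4 = -(R + k)*R/4 = -R*(R + k)/4)
sqrt(-29037 + Q(25, 113)) = sqrt(-29037 - 1/4*113*(113 + 25)) = sqrt(-29037 - 1/4*113*138) = sqrt(-29037 - 7797/2) = sqrt(-65871/2) = 3*I*sqrt(14638)/2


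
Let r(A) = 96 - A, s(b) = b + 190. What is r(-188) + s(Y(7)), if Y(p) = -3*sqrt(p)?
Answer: 474 - 3*sqrt(7) ≈ 466.06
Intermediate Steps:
s(b) = 190 + b
r(-188) + s(Y(7)) = (96 - 1*(-188)) + (190 - 3*sqrt(7)) = (96 + 188) + (190 - 3*sqrt(7)) = 284 + (190 - 3*sqrt(7)) = 474 - 3*sqrt(7)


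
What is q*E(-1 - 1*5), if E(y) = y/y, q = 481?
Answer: 481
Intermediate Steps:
E(y) = 1
q*E(-1 - 1*5) = 481*1 = 481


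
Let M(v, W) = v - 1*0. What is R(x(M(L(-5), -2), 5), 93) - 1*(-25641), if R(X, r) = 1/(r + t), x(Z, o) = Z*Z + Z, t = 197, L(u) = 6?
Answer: 7435891/290 ≈ 25641.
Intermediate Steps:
M(v, W) = v (M(v, W) = v + 0 = v)
x(Z, o) = Z + Z² (x(Z, o) = Z² + Z = Z + Z²)
R(X, r) = 1/(197 + r) (R(X, r) = 1/(r + 197) = 1/(197 + r))
R(x(M(L(-5), -2), 5), 93) - 1*(-25641) = 1/(197 + 93) - 1*(-25641) = 1/290 + 25641 = 7435891/290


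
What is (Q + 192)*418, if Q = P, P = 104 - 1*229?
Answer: 28006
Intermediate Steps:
P = -125 (P = 104 - 229 = -125)
Q = -125
(Q + 192)*418 = (-125 + 192)*418 = 67*418 = 28006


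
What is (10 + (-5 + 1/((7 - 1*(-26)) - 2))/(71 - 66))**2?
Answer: 1948816/24025 ≈ 81.116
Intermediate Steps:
(10 + (-5 + 1/((7 - 1*(-26)) - 2))/(71 - 66))**2 = (10 + (-5 + 1/((7 + 26) - 2))/5)**2 = (10 + (-5 + 1/(33 - 2))*(1/5))**2 = (10 + (-5 + 1/31)*(1/5))**2 = (10 - 154/31*1/5)**2 = (10 - 154/155)**2 = (1396/155)**2 = 1948816/24025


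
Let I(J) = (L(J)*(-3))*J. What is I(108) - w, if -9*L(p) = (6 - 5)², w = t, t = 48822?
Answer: -48786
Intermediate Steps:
w = 48822
L(p) = -⅑ (L(p) = -(6 - 5)²/9 = -⅑*1² = -⅑*1 = -⅑)
I(J) = J/3 (I(J) = (-⅑*(-3))*J = J/3)
I(108) - w = (⅓)*108 - 1*48822 = 36 - 48822 = -48786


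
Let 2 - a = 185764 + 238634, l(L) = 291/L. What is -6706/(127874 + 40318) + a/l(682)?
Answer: -8113528359545/8157312 ≈ -9.9463e+5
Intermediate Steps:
a = -424396 (a = 2 - (185764 + 238634) = 2 - 1*424398 = 2 - 424398 = -424396)
-6706/(127874 + 40318) + a/l(682) = -6706/(127874 + 40318) - 424396/(291/682) = -6706/168192 - 424396/(291*(1/682)) = -6706*1/168192 - 424396/291/682 = -3353/84096 - 424396*682/291 = -3353/84096 - 289438072/291 = -8113528359545/8157312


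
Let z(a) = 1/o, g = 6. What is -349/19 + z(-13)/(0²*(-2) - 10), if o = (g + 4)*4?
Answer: -139619/7600 ≈ -18.371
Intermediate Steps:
o = 40 (o = (6 + 4)*4 = 10*4 = 40)
z(a) = 1/40
-349/19 + z(-13)/(0²*(-2) - 10) = -349/19 + 1/(40*(0²*(-2) - 10)) = -349*1/19 + 1/(40*(0*(-2) - 10)) = -349/19 + 1/(40*(0 - 10)) = -349/19 + (1/40)/(-10) = -349/19 + (1/40)*(-⅒) = -349/19 - 1/400 = -139619/7600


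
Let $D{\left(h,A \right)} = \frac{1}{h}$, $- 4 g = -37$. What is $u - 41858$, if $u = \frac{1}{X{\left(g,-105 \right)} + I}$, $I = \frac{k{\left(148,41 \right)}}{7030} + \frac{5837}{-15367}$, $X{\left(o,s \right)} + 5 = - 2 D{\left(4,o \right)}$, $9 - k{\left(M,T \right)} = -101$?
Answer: $- \frac{5303503834224}{126701759} \approx -41858.0$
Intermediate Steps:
$g = \frac{37}{4}$ ($g = \left(- \frac{1}{4}\right) \left(-37\right) = \frac{37}{4} \approx 9.25$)
$k{\left(M,T \right)} = 110$ ($k{\left(M,T \right)} = 9 - -101 = 9 + 101 = 110$)
$X{\left(o,s \right)} = - \frac{11}{2}$ ($X{\left(o,s \right)} = -5 - \frac{2}{4} = -5 - \frac{1}{2} = - \frac{11}{2}$)
$I = - \frac{3934374}{10803001}$ ($I = \frac{110}{7030} + \frac{5837}{-15367} = 110 \cdot \frac{1}{7030} + 5837 \left(- \frac{1}{15367}\right) = \frac{11}{703} - \frac{5837}{15367} = - \frac{3934374}{10803001} \approx -0.36419$)
$u = - \frac{21606002}{126701759}$ ($u = \frac{1}{- \frac{11}{2} - \frac{3934374}{10803001}} = \frac{1}{- \frac{126701759}{21606002}} = - \frac{21606002}{126701759} \approx -0.17053$)
$u - 41858 = - \frac{21606002}{126701759} - 41858 = - \frac{5303503834224}{126701759}$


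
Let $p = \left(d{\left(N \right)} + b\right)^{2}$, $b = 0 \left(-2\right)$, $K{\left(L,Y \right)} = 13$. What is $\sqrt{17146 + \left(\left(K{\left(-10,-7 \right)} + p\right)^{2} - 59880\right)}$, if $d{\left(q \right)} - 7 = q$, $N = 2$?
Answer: $i \sqrt{33898} \approx 184.11 i$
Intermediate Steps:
$d{\left(q \right)} = 7 + q$
$b = 0$
$p = 81$ ($p = \left(\left(7 + 2\right) + 0\right)^{2} = \left(9 + 0\right)^{2} = 9^{2} = 81$)
$\sqrt{17146 + \left(\left(K{\left(-10,-7 \right)} + p\right)^{2} - 59880\right)} = \sqrt{17146 - \left(59880 - \left(13 + 81\right)^{2}\right)} = \sqrt{17146 - \left(59880 - 94^{2}\right)} = \sqrt{17146 + \left(8836 - 59880\right)} = \sqrt{17146 - 51044} = \sqrt{-33898} = i \sqrt{33898}$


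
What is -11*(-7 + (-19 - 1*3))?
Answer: 319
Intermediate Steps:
-11*(-7 + (-19 - 1*3)) = -11*(-7 + (-19 - 3)) = -11*(-7 - 22) = -11*(-29) = 319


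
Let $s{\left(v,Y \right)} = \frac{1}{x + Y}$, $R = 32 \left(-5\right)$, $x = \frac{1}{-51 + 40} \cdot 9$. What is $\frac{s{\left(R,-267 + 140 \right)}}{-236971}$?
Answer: $\frac{11}{333181226} \approx 3.3015 \cdot 10^{-8}$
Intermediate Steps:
$x = - \frac{9}{11}$ ($x = \frac{1}{-11} \cdot 9 = \left(- \frac{1}{11}\right) 9 = - \frac{9}{11} \approx -0.81818$)
$R = -160$
$s{\left(v,Y \right)} = \frac{1}{- \frac{9}{11} + Y}$
$\frac{s{\left(R,-267 + 140 \right)}}{-236971} = \frac{11 \frac{1}{-9 + 11 \left(-267 + 140\right)}}{-236971} = \frac{11}{-9 + 11 \left(-127\right)} \left(- \frac{1}{236971}\right) = \frac{11}{-9 - 1397} \left(- \frac{1}{236971}\right) = \frac{11}{-1406} \left(- \frac{1}{236971}\right) = 11 \left(- \frac{1}{1406}\right) \left(- \frac{1}{236971}\right) = \left(- \frac{11}{1406}\right) \left(- \frac{1}{236971}\right) = \frac{11}{333181226}$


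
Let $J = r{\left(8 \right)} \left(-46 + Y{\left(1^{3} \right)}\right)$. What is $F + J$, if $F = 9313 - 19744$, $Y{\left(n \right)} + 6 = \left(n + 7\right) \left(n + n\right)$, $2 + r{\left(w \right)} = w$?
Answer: $-10647$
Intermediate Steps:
$r{\left(w \right)} = -2 + w$
$Y{\left(n \right)} = -6 + 2 n \left(7 + n\right)$ ($Y{\left(n \right)} = -6 + \left(n + 7\right) \left(n + n\right) = -6 + \left(7 + n\right) 2 n = -6 + 2 n \left(7 + n\right)$)
$F = -10431$ ($F = 9313 - 19744 = -10431$)
$J = -216$ ($J = \left(-2 + 8\right) \left(-46 + \left(-6 + 2 \left(1^{3}\right)^{2} + 14 \cdot 1^{3}\right)\right) = 6 \left(-46 + \left(-6 + 2 \cdot 1^{2} + 14 \cdot 1\right)\right) = 6 \left(-46 + \left(-6 + 2 \cdot 1 + 14\right)\right) = 6 \left(-46 + \left(-6 + 2 + 14\right)\right) = 6 \left(-46 + 10\right) = 6 \left(-36\right) = -216$)
$F + J = -10431 - 216 = -10647$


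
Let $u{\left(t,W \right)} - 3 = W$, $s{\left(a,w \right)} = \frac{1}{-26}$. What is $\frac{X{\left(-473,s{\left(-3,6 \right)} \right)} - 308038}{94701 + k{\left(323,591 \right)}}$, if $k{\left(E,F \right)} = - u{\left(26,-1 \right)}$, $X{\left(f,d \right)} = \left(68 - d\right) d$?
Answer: $- \frac{208235457}{64016524} \approx -3.2528$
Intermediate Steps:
$s{\left(a,w \right)} = - \frac{1}{26}$
$u{\left(t,W \right)} = 3 + W$
$X{\left(f,d \right)} = d \left(68 - d\right)$
$k{\left(E,F \right)} = -2$ ($k{\left(E,F \right)} = - (3 - 1) = \left(-1\right) 2 = -2$)
$\frac{X{\left(-473,s{\left(-3,6 \right)} \right)} - 308038}{94701 + k{\left(323,591 \right)}} = \frac{- \frac{68 - - \frac{1}{26}}{26} - 308038}{94701 - 2} = \frac{- \frac{68 + \frac{1}{26}}{26} - 308038}{94699} = \left(\left(- \frac{1}{26}\right) \frac{1769}{26} - 308038\right) \frac{1}{94699} = \left(- \frac{1769}{676} - 308038\right) \frac{1}{94699} = \left(- \frac{208235457}{676}\right) \frac{1}{94699} = - \frac{208235457}{64016524}$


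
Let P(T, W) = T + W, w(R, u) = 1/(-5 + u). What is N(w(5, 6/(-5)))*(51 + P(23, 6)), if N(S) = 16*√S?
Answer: 1280*I*√155/31 ≈ 514.06*I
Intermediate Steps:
w(R, u) = 1/(-5 + u)
N(w(5, 6/(-5)))*(51 + P(23, 6)) = (16*√(1/(-5 + 6/(-5))))*(51 + (23 + 6)) = (16*√(1/(-5 + 6*(-⅕))))*(51 + 29) = (16*√(1/(-5 - 6/5)))*80 = (16*√(1/(-31/5)))*80 = (16*√(-5/31))*80 = (16*(I*√155/31))*80 = (16*I*√155/31)*80 = 1280*I*√155/31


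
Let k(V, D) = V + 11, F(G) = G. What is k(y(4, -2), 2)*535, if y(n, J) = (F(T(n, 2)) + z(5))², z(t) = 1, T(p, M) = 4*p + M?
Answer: 199020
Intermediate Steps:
T(p, M) = M + 4*p
y(n, J) = (3 + 4*n)² (y(n, J) = ((2 + 4*n) + 1)² = (3 + 4*n)²)
k(V, D) = 11 + V
k(y(4, -2), 2)*535 = (11 + (3 + 4*4)²)*535 = (11 + (3 + 16)²)*535 = (11 + 19²)*535 = (11 + 361)*535 = 372*535 = 199020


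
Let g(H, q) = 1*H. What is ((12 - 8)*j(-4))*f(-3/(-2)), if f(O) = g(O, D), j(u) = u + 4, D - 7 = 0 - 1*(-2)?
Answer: 0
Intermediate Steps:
D = 9 (D = 7 + (0 - 1*(-2)) = 7 + (0 + 2) = 7 + 2 = 9)
g(H, q) = H
j(u) = 4 + u
f(O) = O
((12 - 8)*j(-4))*f(-3/(-2)) = ((12 - 8)*(4 - 4))*(-3/(-2)) = (4*0)*(-3*(-½)) = 0*(3/2) = 0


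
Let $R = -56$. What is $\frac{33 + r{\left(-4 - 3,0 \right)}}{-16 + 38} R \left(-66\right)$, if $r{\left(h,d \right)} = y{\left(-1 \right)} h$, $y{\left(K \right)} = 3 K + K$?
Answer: $10248$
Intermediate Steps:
$y{\left(K \right)} = 4 K$
$r{\left(h,d \right)} = - 4 h$ ($r{\left(h,d \right)} = 4 \left(-1\right) h = - 4 h$)
$\frac{33 + r{\left(-4 - 3,0 \right)}}{-16 + 38} R \left(-66\right) = \frac{33 - 4 \left(-4 - 3\right)}{-16 + 38} \left(-56\right) \left(-66\right) = \frac{33 - 4 \left(-4 - 3\right)}{22} \left(-56\right) \left(-66\right) = \left(33 - -28\right) \frac{1}{22} \left(-56\right) \left(-66\right) = \left(33 + 28\right) \frac{1}{22} \left(-56\right) \left(-66\right) = 61 \cdot \frac{1}{22} \left(-56\right) \left(-66\right) = \frac{61}{22} \left(-56\right) \left(-66\right) = \left(- \frac{1708}{11}\right) \left(-66\right) = 10248$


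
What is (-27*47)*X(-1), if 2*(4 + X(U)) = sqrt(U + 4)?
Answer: 5076 - 1269*sqrt(3)/2 ≈ 3977.0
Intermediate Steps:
X(U) = -4 + sqrt(4 + U)/2 (X(U) = -4 + sqrt(U + 4)/2 = -4 + sqrt(4 + U)/2)
(-27*47)*X(-1) = (-27*47)*(-4 + sqrt(4 - 1)/2) = -1269*(-4 + sqrt(3)/2) = 5076 - 1269*sqrt(3)/2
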